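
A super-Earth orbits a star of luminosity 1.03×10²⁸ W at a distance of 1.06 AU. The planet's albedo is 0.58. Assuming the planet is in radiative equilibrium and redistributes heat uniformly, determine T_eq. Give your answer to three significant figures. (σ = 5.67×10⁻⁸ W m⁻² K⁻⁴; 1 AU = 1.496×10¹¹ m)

T_eq ≈ 496 K

d = 1.06 AU = 1.59×10¹¹ m.
Flux: S = L/(4πd²) = 1.03×10²⁸/(4π×(1.59×10¹¹)²) = 3.26×10⁴ W m⁻².
Energy balance: absorbed = emitted ⇒ πR²·S(1−A) = 4πR²·σT_eq⁴, so T_eq⁴ = S(1−A)/(4σ).
T_eq = [3.26×10⁴ × 0.42 / (4 × 5.67×10⁻⁸)]^(1/4) = (6.04×10¹⁰)^(1/4) = 496 K.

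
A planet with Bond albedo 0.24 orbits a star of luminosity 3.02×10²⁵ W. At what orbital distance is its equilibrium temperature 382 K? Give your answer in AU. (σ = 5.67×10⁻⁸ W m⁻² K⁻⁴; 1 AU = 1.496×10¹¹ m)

d ≈ 0.130 AU

From T_eq⁴ = L(1−A)/(16πσd²): d = √[L(1−A)/(16πσT_eq⁴)].
d = √[3.02×10²⁵ × 0.76 / (16π × 5.67×10⁻⁸ × (382)⁴)] = 1.94×10¹⁰ m = 0.130 AU.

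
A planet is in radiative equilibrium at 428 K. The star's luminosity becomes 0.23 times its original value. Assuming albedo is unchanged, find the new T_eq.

T_eq ≈ 296 K

T_eq ∝ L^(1/4) · d^(−1/2).
T′ = 428 × 0.23^(1/4) = 296 K.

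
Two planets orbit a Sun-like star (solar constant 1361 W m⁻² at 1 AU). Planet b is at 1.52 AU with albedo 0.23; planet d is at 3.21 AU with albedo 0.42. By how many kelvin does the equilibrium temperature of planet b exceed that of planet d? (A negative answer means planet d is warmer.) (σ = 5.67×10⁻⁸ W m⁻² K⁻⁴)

ΔT ≈ 75.9 K

T_eq = [S₀(1−A)/(4σd²)]^(1/4), so T ∝ (1−A)^(1/4) / √d.
T₁ = [1361×0.77/(4×5.67×10⁻⁸×1.52²)]^(1/4) = 211.47 K.
T₂ = [1361×0.58/(4×5.67×10⁻⁸×3.21²)]^(1/4) = 135.57 K.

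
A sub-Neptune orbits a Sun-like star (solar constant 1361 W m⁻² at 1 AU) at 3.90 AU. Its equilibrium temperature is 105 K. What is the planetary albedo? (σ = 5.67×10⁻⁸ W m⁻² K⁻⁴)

Flux at 3.90 AU: S = 1361/3.90² = 89.5 W m⁻².
From T_eq⁴ = S(1−A)/(4σ): 1−A = 4σT_eq⁴/S.
1−A = 4 × 5.67×10⁻⁸ × (105)⁴ / 89.5 = 0.308.

A ≈ 0.69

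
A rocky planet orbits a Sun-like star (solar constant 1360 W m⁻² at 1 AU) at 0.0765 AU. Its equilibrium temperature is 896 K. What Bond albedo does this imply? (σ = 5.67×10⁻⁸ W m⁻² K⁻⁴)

Flux at 0.0765 AU: S = 1360/0.0765² = 2.32×10⁵ W m⁻².
From T_eq⁴ = S(1−A)/(4σ): 1−A = 4σT_eq⁴/S.
1−A = 4 × 5.67×10⁻⁸ × (896)⁴ / 2.32×10⁵ = 0.629.

A ≈ 0.37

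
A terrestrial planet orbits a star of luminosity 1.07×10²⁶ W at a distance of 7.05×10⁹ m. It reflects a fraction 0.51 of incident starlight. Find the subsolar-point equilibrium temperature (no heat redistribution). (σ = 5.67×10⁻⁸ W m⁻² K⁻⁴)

T_ss ≈ 1100 K

Flux: S = L/(4πd²) = 1.07×10²⁶/(4π×(7.05×10⁹)²) = 1.71×10⁵ W m⁻².
At the subsolar point the surface absorbs S(1−A) and emits σT⁴ per unit area — no factor of 4, since only the local patch is in balance.
T = [1.71×10⁵ × 0.49 / 5.67×10⁻⁸]^(1/4) = (1.48×10¹²)^(1/4) = 1100 K.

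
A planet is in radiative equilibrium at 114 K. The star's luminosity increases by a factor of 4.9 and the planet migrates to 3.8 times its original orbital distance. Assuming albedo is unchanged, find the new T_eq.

T_eq ≈ 87.0 K

T_eq ∝ L^(1/4) · d^(−1/2).
T′ = 114 × 4.9^(1/4) / 3.8^(1/2) = 87.0 K.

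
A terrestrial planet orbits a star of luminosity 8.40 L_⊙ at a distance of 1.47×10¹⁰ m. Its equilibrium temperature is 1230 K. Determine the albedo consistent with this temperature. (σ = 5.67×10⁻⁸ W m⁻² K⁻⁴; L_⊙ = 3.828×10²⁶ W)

L = 8.40 × 3.828×10²⁶ = 3.22×10²⁷ W.
Flux: S = L/(4πd²) = 3.22×10²⁷/(4π×(1.47×10¹⁰)²) = 1.18×10⁶ W m⁻².
From T_eq⁴ = S(1−A)/(4σ): 1−A = 4σT_eq⁴/S.
1−A = 4 × 5.67×10⁻⁸ × (1230)⁴ / 1.18×10⁶ = 0.438.

A ≈ 0.56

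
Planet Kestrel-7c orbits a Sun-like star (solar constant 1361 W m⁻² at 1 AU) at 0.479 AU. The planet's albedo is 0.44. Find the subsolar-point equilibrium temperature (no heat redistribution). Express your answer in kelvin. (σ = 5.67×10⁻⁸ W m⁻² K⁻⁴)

T_ss ≈ 492 K

Flux at 0.479 AU: S = 1361/0.479² = 5930 W m⁻².
At the subsolar point the surface absorbs S(1−A) and emits σT⁴ per unit area — no factor of 4, since only the local patch is in balance.
T = [5930 × 0.56 / 5.67×10⁻⁸]^(1/4) = (5.86×10¹⁰)^(1/4) = 492 K.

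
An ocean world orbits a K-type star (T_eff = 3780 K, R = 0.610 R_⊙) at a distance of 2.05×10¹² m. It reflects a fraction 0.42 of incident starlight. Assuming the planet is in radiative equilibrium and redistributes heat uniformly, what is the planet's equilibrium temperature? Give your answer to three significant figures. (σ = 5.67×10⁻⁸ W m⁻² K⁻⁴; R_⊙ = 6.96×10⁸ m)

R_⋆ = 0.610 × 6.96×10⁸ = 4.25×10⁸ m.
L = 4πR_⋆²σT_⋆⁴ = 4π(4.25×10⁸)² × 5.67×10⁻⁸ × (3780)⁴ = 2.62×10²⁵ W.
S = L/(4πd²) = 0.497 W m⁻².
Energy balance: absorbed = emitted ⇒ πR²·S(1−A) = 4πR²·σT_eq⁴, so T_eq⁴ = S(1−A)/(4σ).
T_eq = [0.497 × 0.58 / (4 × 5.67×10⁻⁸)]^(1/4) = (1.27×10⁶)^(1/4) = 33.6 K.

T_eq ≈ 33.6 K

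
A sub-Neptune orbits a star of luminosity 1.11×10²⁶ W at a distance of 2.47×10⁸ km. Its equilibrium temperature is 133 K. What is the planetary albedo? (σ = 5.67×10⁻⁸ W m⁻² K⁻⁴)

A ≈ 0.51

d = 2.47×10⁸ km = 2.47×10¹¹ m.
Flux: S = L/(4πd²) = 1.11×10²⁶/(4π×(2.47×10¹¹)²) = 145 W m⁻².
From T_eq⁴ = S(1−A)/(4σ): 1−A = 4σT_eq⁴/S.
1−A = 4 × 5.67×10⁻⁸ × (133)⁴ / 145 = 0.490.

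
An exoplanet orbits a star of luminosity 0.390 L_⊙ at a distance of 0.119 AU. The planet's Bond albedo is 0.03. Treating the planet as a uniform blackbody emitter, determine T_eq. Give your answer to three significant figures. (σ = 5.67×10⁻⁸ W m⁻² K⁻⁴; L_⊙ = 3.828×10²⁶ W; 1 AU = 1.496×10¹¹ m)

d = 0.119 AU = 1.78×10¹⁰ m.
L = 0.390 × 3.828×10²⁶ = 1.49×10²⁶ W.
Flux: S = L/(4πd²) = 1.49×10²⁶/(4π×(1.78×10¹⁰)²) = 3.75×10⁴ W m⁻².
Energy balance: absorbed = emitted ⇒ πR²·S(1−A) = 4πR²·σT_eq⁴, so T_eq⁴ = S(1−A)/(4σ).
T_eq = [3.75×10⁴ × 0.97 / (4 × 5.67×10⁻⁸)]^(1/4) = (1.60×10¹¹)^(1/4) = 633 K.

T_eq ≈ 633 K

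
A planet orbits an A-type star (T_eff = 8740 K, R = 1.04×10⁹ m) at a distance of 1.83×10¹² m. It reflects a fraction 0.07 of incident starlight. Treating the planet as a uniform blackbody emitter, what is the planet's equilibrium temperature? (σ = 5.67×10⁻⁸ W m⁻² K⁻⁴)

T_eq ≈ 145 K

L = 4πR_⋆²σT_⋆⁴ = 4π(1.04×10⁹)² × 5.67×10⁻⁸ × (8740)⁴ = 4.50×10²⁷ W.
S = L/(4πd²) = 107 W m⁻².
Energy balance: absorbed = emitted ⇒ πR²·S(1−A) = 4πR²·σT_eq⁴, so T_eq⁴ = S(1−A)/(4σ).
T_eq = [107 × 0.93 / (4 × 5.67×10⁻⁸)]^(1/4) = (4.38×10⁸)^(1/4) = 145 K.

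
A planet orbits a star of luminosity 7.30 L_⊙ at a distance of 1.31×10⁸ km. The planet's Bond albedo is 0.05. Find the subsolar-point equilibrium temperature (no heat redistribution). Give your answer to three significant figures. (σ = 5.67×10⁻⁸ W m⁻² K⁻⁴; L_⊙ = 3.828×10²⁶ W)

d = 1.31×10⁸ km = 1.31×10¹¹ m.
L = 7.30 × 3.828×10²⁶ = 2.79×10²⁷ W.
Flux: S = L/(4πd²) = 2.79×10²⁷/(4π×(1.31×10¹¹)²) = 1.30×10⁴ W m⁻².
At the subsolar point the surface absorbs S(1−A) and emits σT⁴ per unit area — no factor of 4, since only the local patch is in balance.
T = [1.30×10⁴ × 0.95 / 5.67×10⁻⁸]^(1/4) = (2.17×10¹¹)^(1/4) = 683 K.

T_ss ≈ 683 K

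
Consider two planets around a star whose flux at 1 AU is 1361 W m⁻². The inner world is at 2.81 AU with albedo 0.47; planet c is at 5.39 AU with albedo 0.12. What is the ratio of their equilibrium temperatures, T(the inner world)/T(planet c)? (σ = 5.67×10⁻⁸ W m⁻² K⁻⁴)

T₁/T₂ ≈ 1.220

T_eq = [S₀(1−A)/(4σd²)]^(1/4), so T ∝ (1−A)^(1/4) / √d.
T₁ = [1361×0.53/(4×5.67×10⁻⁸×2.81²)]^(1/4) = 141.67 K.
T₂ = [1361×0.88/(4×5.67×10⁻⁸×5.39²)]^(1/4) = 116.11 K.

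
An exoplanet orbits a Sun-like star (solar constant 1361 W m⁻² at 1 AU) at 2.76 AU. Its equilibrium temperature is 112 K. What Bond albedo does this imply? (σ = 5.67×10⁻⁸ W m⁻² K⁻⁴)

A ≈ 0.80

Flux at 2.76 AU: S = 1361/2.76² = 179 W m⁻².
From T_eq⁴ = S(1−A)/(4σ): 1−A = 4σT_eq⁴/S.
1−A = 4 × 5.67×10⁻⁸ × (112)⁴ / 179 = 0.200.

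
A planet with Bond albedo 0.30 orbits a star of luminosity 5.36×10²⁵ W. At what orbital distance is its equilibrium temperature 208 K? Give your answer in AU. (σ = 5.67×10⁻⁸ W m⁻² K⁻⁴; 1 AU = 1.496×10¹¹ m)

From T_eq⁴ = L(1−A)/(16πσd²): d = √[L(1−A)/(16πσT_eq⁴)].
d = √[5.36×10²⁵ × 0.70 / (16π × 5.67×10⁻⁸ × (208)⁴)] = 8.39×10¹⁰ m = 0.561 AU.

d ≈ 0.561 AU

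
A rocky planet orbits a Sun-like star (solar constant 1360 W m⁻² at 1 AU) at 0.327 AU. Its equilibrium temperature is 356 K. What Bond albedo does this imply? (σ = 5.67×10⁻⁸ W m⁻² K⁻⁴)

Flux at 0.327 AU: S = 1360/0.327² = 1.27×10⁴ W m⁻².
From T_eq⁴ = S(1−A)/(4σ): 1−A = 4σT_eq⁴/S.
1−A = 4 × 5.67×10⁻⁸ × (356)⁴ / 1.27×10⁴ = 0.286.

A ≈ 0.71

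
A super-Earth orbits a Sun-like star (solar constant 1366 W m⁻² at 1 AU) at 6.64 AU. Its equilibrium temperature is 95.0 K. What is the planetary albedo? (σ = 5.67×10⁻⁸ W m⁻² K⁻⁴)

A ≈ 0.40

Flux at 6.64 AU: S = 1366/6.64² = 31.0 W m⁻².
From T_eq⁴ = S(1−A)/(4σ): 1−A = 4σT_eq⁴/S.
1−A = 4 × 5.67×10⁻⁸ × (95.0)⁴ / 31.0 = 0.596.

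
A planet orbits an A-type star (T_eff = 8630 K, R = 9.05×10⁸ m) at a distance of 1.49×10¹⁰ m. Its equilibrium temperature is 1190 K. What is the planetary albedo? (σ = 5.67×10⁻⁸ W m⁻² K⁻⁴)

A ≈ 0.61

L = 4πR_⋆²σT_⋆⁴ = 4π(9.05×10⁸)² × 5.67×10⁻⁸ × (8630)⁴ = 3.24×10²⁷ W.
S = L/(4πd²) = 1.16×10⁶ W m⁻².
From T_eq⁴ = S(1−A)/(4σ): 1−A = 4σT_eq⁴/S.
1−A = 4 × 5.67×10⁻⁸ × (1190)⁴ / 1.16×10⁶ = 0.392.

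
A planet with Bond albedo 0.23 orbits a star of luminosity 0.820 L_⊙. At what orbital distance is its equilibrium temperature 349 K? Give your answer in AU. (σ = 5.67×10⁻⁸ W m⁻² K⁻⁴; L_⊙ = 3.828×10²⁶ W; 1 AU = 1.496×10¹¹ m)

L = 0.820 × 3.828×10²⁶ = 3.14×10²⁶ W.
From T_eq⁴ = L(1−A)/(16πσd²): d = √[L(1−A)/(16πσT_eq⁴)].
d = √[3.14×10²⁶ × 0.77 / (16π × 5.67×10⁻⁸ × (349)⁴)] = 7.56×10¹⁰ m = 0.505 AU.

d ≈ 0.505 AU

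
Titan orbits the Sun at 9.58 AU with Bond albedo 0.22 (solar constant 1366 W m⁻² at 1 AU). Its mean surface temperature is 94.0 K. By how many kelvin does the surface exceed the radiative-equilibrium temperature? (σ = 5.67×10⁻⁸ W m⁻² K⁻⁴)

ΔT ≈ 9.4 K

S = 1366/9.58² = 14.88 W m⁻².
T_eq = [S(1−A)/(4σ)]^(1/4) = [14.88×0.78/(4×5.67×10⁻⁸)]^(1/4) = 84.6 K.
ΔT = T_surf − T_eq = 94 − 84.6.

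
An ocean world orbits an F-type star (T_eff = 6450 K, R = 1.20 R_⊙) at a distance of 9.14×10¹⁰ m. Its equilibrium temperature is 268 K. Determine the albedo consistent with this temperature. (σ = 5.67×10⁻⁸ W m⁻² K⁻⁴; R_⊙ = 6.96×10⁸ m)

A ≈ 0.86

R_⋆ = 1.20 × 6.96×10⁸ = 8.35×10⁸ m.
L = 4πR_⋆²σT_⋆⁴ = 4π(8.35×10⁸)² × 5.67×10⁻⁸ × (6450)⁴ = 8.60×10²⁶ W.
S = L/(4πd²) = 8190 W m⁻².
From T_eq⁴ = S(1−A)/(4σ): 1−A = 4σT_eq⁴/S.
1−A = 4 × 5.67×10⁻⁸ × (268)⁴ / 8190 = 0.143.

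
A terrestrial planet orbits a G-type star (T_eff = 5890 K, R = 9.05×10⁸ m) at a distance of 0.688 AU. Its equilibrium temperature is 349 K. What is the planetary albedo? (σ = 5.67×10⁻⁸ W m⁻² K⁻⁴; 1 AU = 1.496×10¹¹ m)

d = 0.688 AU = 1.03×10¹¹ m.
L = 4πR_⋆²σT_⋆⁴ = 4π(9.05×10⁸)² × 5.67×10⁻⁸ × (5890)⁴ = 7.02×10²⁶ W.
S = L/(4πd²) = 5280 W m⁻².
From T_eq⁴ = S(1−A)/(4σ): 1−A = 4σT_eq⁴/S.
1−A = 4 × 5.67×10⁻⁸ × (349)⁴ / 5280 = 0.638.

A ≈ 0.36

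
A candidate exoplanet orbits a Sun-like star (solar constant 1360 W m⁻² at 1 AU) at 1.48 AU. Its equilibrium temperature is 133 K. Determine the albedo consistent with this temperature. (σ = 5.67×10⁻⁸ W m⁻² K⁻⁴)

A ≈ 0.89

Flux at 1.48 AU: S = 1360/1.48² = 621 W m⁻².
From T_eq⁴ = S(1−A)/(4σ): 1−A = 4σT_eq⁴/S.
1−A = 4 × 5.67×10⁻⁸ × (133)⁴ / 621 = 0.114.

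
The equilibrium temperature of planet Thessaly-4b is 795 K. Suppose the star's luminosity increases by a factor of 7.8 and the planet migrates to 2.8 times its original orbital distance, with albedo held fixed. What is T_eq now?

T_eq ≈ 794 K

T_eq ∝ L^(1/4) · d^(−1/2).
T′ = 795 × 7.8^(1/4) / 2.8^(1/2) = 794 K.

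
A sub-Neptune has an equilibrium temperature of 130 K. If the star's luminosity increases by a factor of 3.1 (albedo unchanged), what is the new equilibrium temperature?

T_eq ≈ 172 K

T_eq ∝ L^(1/4) · d^(−1/2).
T′ = 130 × 3.1^(1/4) = 172 K.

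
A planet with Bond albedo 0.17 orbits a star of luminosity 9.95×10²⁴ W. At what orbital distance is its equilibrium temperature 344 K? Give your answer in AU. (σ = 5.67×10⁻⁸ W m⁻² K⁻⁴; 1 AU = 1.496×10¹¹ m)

d ≈ 0.0962 AU

From T_eq⁴ = L(1−A)/(16πσd²): d = √[L(1−A)/(16πσT_eq⁴)].
d = √[9.95×10²⁴ × 0.83 / (16π × 5.67×10⁻⁸ × (344)⁴)] = 1.44×10¹⁰ m = 0.0962 AU.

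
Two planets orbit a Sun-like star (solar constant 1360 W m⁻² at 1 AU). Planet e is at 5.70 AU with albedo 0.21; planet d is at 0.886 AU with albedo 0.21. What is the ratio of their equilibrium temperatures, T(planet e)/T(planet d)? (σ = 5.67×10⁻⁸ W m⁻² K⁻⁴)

T₁/T₂ ≈ 0.394

T_eq = [S₀(1−A)/(4σd²)]^(1/4), so T ∝ (1−A)^(1/4) / √d.
T₁ = [1360×0.79/(4×5.67×10⁻⁸×5.70²)]^(1/4) = 109.89 K.
T₂ = [1360×0.79/(4×5.67×10⁻⁸×0.886²)]^(1/4) = 278.72 K.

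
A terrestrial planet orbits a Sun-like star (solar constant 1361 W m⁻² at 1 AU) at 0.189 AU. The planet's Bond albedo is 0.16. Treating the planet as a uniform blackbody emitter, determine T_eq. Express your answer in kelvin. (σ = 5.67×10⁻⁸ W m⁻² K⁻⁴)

T_eq ≈ 613 K

Flux at 0.189 AU: S = 1361/0.189² = 3.81×10⁴ W m⁻².
Energy balance: absorbed = emitted ⇒ πR²·S(1−A) = 4πR²·σT_eq⁴, so T_eq⁴ = S(1−A)/(4σ).
T_eq = [3.81×10⁴ × 0.84 / (4 × 5.67×10⁻⁸)]^(1/4) = (1.41×10¹¹)^(1/4) = 613 K.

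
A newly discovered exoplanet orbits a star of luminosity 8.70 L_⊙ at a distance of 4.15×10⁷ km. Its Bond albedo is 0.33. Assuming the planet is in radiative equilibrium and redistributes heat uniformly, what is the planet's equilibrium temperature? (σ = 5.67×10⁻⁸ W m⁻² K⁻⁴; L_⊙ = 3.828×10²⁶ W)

T_eq ≈ 821 K

d = 4.15×10⁷ km = 4.15×10¹⁰ m.
L = 8.70 × 3.828×10²⁶ = 3.33×10²⁷ W.
Flux: S = L/(4πd²) = 3.33×10²⁷/(4π×(4.15×10¹⁰)²) = 1.54×10⁵ W m⁻².
Energy balance: absorbed = emitted ⇒ πR²·S(1−A) = 4πR²·σT_eq⁴, so T_eq⁴ = S(1−A)/(4σ).
T_eq = [1.54×10⁵ × 0.67 / (4 × 5.67×10⁻⁸)]^(1/4) = (4.55×10¹¹)^(1/4) = 821 K.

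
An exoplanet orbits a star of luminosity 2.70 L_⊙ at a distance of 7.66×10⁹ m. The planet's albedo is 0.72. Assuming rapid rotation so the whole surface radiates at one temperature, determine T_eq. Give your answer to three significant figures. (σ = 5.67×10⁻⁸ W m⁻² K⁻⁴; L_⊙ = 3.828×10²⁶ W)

T_eq ≈ 1150 K

L = 2.70 × 3.828×10²⁶ = 1.03×10²⁷ W.
Flux: S = L/(4πd²) = 1.03×10²⁷/(4π×(7.66×10⁹)²) = 1.40×10⁶ W m⁻².
Energy balance: absorbed = emitted ⇒ πR²·S(1−A) = 4πR²·σT_eq⁴, so T_eq⁴ = S(1−A)/(4σ).
T_eq = [1.40×10⁶ × 0.28 / (4 × 5.67×10⁻⁸)]^(1/4) = (1.73×10¹²)^(1/4) = 1150 K.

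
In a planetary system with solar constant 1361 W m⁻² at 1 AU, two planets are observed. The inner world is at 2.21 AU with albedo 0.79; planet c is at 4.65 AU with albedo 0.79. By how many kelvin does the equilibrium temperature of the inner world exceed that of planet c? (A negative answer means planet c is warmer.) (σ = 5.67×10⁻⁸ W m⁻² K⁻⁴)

ΔT ≈ 39.4 K

T_eq = [S₀(1−A)/(4σd²)]^(1/4), so T ∝ (1−A)^(1/4) / √d.
T₁ = [1361×0.21/(4×5.67×10⁻⁸×2.21²)]^(1/4) = 126.74 K.
T₂ = [1361×0.21/(4×5.67×10⁻⁸×4.65²)]^(1/4) = 87.37 K.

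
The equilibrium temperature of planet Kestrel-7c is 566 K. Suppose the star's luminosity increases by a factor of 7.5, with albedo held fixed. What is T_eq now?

T_eq ≈ 937 K

T_eq ∝ L^(1/4) · d^(−1/2).
T′ = 566 × 7.5^(1/4) = 937 K.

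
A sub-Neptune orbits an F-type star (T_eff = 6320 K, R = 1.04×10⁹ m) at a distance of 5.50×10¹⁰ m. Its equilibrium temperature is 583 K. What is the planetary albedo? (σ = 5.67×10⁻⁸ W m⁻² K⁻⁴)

A ≈ 0.19

L = 4πR_⋆²σT_⋆⁴ = 4π(1.04×10⁹)² × 5.67×10⁻⁸ × (6320)⁴ = 1.23×10²⁷ W.
S = L/(4πd²) = 3.23×10⁴ W m⁻².
From T_eq⁴ = S(1−A)/(4σ): 1−A = 4σT_eq⁴/S.
1−A = 4 × 5.67×10⁻⁸ × (583)⁴ / 3.23×10⁴ = 0.810.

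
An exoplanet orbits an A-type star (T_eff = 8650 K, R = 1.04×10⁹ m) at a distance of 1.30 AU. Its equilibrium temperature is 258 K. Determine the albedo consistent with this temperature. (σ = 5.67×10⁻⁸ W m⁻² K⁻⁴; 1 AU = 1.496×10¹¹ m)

A ≈ 0.89

d = 1.30 AU = 1.94×10¹¹ m.
L = 4πR_⋆²σT_⋆⁴ = 4π(1.04×10⁹)² × 5.67×10⁻⁸ × (8650)⁴ = 4.31×10²⁷ W.
S = L/(4πd²) = 9080 W m⁻².
From T_eq⁴ = S(1−A)/(4σ): 1−A = 4σT_eq⁴/S.
1−A = 4 × 5.67×10⁻⁸ × (258)⁴ / 9080 = 0.111.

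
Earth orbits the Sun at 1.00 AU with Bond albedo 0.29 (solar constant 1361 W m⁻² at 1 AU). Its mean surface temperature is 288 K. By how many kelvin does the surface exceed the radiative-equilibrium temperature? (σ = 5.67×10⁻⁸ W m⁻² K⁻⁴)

ΔT ≈ 32.5 K

S = 1361/1.00² = 1361 W m⁻².
T_eq = [S(1−A)/(4σ)]^(1/4) = [1361×0.71/(4×5.67×10⁻⁸)]^(1/4) = 255.5 K.
ΔT = T_surf − T_eq = 288 − 255.5.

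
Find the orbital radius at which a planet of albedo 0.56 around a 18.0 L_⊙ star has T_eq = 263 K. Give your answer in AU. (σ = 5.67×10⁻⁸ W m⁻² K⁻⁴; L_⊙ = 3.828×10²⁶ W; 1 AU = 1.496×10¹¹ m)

L = 18.0 × 3.828×10²⁶ = 6.89×10²⁷ W.
From T_eq⁴ = L(1−A)/(16πσd²): d = √[L(1−A)/(16πσT_eq⁴)].
d = √[6.89×10²⁷ × 0.44 / (16π × 5.67×10⁻⁸ × (263)⁴)] = 4.72×10¹¹ m = 3.15 AU.

d ≈ 3.15 AU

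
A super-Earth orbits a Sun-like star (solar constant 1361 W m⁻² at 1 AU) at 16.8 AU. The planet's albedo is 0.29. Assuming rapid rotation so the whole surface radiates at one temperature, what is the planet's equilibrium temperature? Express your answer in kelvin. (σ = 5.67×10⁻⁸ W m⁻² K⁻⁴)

T_eq ≈ 62.3 K

Flux at 16.8 AU: S = 1361/16.8² = 4.82 W m⁻².
Energy balance: absorbed = emitted ⇒ πR²·S(1−A) = 4πR²·σT_eq⁴, so T_eq⁴ = S(1−A)/(4σ).
T_eq = [4.82 × 0.71 / (4 × 5.67×10⁻⁸)]^(1/4) = (1.51×10⁷)^(1/4) = 62.3 K.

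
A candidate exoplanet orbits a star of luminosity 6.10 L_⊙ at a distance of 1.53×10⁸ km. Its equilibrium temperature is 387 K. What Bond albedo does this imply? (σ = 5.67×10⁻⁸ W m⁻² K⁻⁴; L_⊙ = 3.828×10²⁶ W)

A ≈ 0.36

d = 1.53×10⁸ km = 1.53×10¹¹ m.
L = 6.10 × 3.828×10²⁶ = 2.34×10²⁷ W.
Flux: S = L/(4πd²) = 2.34×10²⁷/(4π×(1.53×10¹¹)²) = 7940 W m⁻².
From T_eq⁴ = S(1−A)/(4σ): 1−A = 4σT_eq⁴/S.
1−A = 4 × 5.67×10⁻⁸ × (387)⁴ / 7940 = 0.641.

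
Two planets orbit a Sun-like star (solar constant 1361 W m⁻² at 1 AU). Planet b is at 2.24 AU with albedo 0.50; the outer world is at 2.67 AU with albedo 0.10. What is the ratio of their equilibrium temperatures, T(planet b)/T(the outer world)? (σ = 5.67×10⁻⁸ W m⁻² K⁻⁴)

T₁/T₂ ≈ 0.943

T_eq = [S₀(1−A)/(4σd²)]^(1/4), so T ∝ (1−A)^(1/4) / √d.
T₁ = [1361×0.50/(4×5.67×10⁻⁸×2.24²)]^(1/4) = 156.38 K.
T₂ = [1361×0.90/(4×5.67×10⁻⁸×2.67²)]^(1/4) = 165.90 K.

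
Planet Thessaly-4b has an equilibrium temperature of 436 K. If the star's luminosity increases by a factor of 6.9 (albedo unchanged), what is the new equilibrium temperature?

T_eq ≈ 707 K

T_eq ∝ L^(1/4) · d^(−1/2).
T′ = 436 × 6.9^(1/4) = 707 K.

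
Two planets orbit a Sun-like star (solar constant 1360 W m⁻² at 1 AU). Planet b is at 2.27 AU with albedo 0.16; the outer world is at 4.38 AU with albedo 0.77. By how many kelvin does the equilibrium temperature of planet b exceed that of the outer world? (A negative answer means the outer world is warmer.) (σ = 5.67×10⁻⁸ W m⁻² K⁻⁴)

ΔT ≈ 84.7 K

T_eq = [S₀(1−A)/(4σd²)]^(1/4), so T ∝ (1−A)^(1/4) / √d.
T₁ = [1360×0.84/(4×5.67×10⁻⁸×2.27²)]^(1/4) = 176.82 K.
T₂ = [1360×0.23/(4×5.67×10⁻⁸×4.38²)]^(1/4) = 92.08 K.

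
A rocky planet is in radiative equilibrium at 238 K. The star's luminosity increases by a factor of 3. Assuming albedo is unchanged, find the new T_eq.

T_eq ≈ 313 K

T_eq ∝ L^(1/4) · d^(−1/2).
T′ = 238 × 3^(1/4) = 313 K.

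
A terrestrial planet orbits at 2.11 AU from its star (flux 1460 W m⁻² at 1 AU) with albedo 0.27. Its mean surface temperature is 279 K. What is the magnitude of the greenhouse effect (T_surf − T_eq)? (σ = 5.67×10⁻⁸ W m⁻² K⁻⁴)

S = 1460/2.11² = 327.9 W m⁻².
T_eq = [S(1−A)/(4σ)]^(1/4) = [327.9×0.73/(4×5.67×10⁻⁸)]^(1/4) = 180.2 K.
ΔT = T_surf − T_eq = 279 − 180.2.

ΔT ≈ 98.8 K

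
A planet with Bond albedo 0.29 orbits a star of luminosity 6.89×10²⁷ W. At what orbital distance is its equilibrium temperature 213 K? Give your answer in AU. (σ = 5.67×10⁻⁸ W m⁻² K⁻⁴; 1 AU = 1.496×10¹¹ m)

d ≈ 6.10 AU

From T_eq⁴ = L(1−A)/(16πσd²): d = √[L(1−A)/(16πσT_eq⁴)].
d = √[6.89×10²⁷ × 0.71 / (16π × 5.67×10⁻⁸ × (213)⁴)] = 9.13×10¹¹ m = 6.10 AU.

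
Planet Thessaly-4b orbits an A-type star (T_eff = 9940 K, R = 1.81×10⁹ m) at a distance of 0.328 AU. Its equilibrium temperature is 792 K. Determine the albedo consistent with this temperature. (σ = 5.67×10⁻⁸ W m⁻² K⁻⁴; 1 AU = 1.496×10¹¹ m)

A ≈ 0.88

d = 0.328 AU = 4.91×10¹⁰ m.
L = 4πR_⋆²σT_⋆⁴ = 4π(1.81×10⁹)² × 5.67×10⁻⁸ × (9940)⁴ = 2.28×10²⁸ W.
S = L/(4πd²) = 7.53×10⁵ W m⁻².
From T_eq⁴ = S(1−A)/(4σ): 1−A = 4σT_eq⁴/S.
1−A = 4 × 5.67×10⁻⁸ × (792)⁴ / 7.53×10⁵ = 0.118.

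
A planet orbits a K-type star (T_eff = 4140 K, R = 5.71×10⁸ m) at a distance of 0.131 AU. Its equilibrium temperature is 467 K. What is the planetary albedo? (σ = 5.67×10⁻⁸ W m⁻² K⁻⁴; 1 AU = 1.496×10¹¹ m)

A ≈ 0.24

d = 0.131 AU = 1.96×10¹⁰ m.
L = 4πR_⋆²σT_⋆⁴ = 4π(5.71×10⁸)² × 5.67×10⁻⁸ × (4140)⁴ = 6.82×10²⁵ W.
S = L/(4πd²) = 1.41×10⁴ W m⁻².
From T_eq⁴ = S(1−A)/(4σ): 1−A = 4σT_eq⁴/S.
1−A = 4 × 5.67×10⁻⁸ × (467)⁴ / 1.41×10⁴ = 0.763.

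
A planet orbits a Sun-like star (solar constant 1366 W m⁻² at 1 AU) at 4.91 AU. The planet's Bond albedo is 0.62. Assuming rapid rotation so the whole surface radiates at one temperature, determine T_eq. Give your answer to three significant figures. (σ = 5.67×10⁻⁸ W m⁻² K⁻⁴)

Flux at 4.91 AU: S = 1366/4.91² = 56.7 W m⁻².
Energy balance: absorbed = emitted ⇒ πR²·S(1−A) = 4πR²·σT_eq⁴, so T_eq⁴ = S(1−A)/(4σ).
T_eq = [56.7 × 0.38 / (4 × 5.67×10⁻⁸)]^(1/4) = (9.49×10⁷)^(1/4) = 98.7 K.

T_eq ≈ 98.7 K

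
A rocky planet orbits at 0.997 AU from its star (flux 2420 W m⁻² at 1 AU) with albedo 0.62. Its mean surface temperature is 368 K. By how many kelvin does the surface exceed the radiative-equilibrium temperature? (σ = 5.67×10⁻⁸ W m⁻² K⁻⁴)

ΔT ≈ 115.3 K

S = 2420/0.997² = 2435 W m⁻².
T_eq = [S(1−A)/(4σ)]^(1/4) = [2435×0.38/(4×5.67×10⁻⁸)]^(1/4) = 252.7 K.
ΔT = T_surf − T_eq = 368 − 252.7.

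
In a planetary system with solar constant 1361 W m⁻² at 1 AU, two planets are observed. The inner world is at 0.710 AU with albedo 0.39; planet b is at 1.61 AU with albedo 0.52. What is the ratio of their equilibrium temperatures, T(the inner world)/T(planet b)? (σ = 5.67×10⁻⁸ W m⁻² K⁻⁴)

T_eq = [S₀(1−A)/(4σd²)]^(1/4), so T ∝ (1−A)^(1/4) / √d.
T₁ = [1361×0.61/(4×5.67×10⁻⁸×0.710²)]^(1/4) = 291.92 K.
T₂ = [1361×0.48/(4×5.67×10⁻⁸×1.61²)]^(1/4) = 182.58 K.

T₁/T₂ ≈ 1.599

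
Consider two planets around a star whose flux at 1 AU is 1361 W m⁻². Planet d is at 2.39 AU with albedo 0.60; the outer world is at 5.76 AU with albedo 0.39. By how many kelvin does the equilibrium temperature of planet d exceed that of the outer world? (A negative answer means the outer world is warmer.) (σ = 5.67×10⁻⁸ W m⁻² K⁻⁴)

ΔT ≈ 40.7 K

T_eq = [S₀(1−A)/(4σd²)]^(1/4), so T ∝ (1−A)^(1/4) / √d.
T₁ = [1361×0.40/(4×5.67×10⁻⁸×2.39²)]^(1/4) = 143.18 K.
T₂ = [1361×0.61/(4×5.67×10⁻⁸×5.76²)]^(1/4) = 102.49 K.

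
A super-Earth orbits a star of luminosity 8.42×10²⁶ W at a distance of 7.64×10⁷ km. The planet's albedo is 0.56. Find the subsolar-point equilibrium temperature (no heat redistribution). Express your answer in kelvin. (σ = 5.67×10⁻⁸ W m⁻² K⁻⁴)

d = 7.64×10⁷ km = 7.64×10¹⁰ m.
Flux: S = L/(4πd²) = 8.42×10²⁶/(4π×(7.64×10¹⁰)²) = 1.15×10⁴ W m⁻².
At the subsolar point the surface absorbs S(1−A) and emits σT⁴ per unit area — no factor of 4, since only the local patch is in balance.
T = [1.15×10⁴ × 0.44 / 5.67×10⁻⁸]^(1/4) = (8.91×10¹⁰)^(1/4) = 546 K.

T_ss ≈ 546 K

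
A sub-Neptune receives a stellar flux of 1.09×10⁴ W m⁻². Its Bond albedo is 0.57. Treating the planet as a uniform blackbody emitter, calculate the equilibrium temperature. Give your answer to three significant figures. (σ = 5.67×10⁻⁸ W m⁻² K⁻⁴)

T_eq ≈ 379 K

Energy balance: absorbed = emitted ⇒ πR²·S(1−A) = 4πR²·σT_eq⁴, so T_eq⁴ = S(1−A)/(4σ).
T_eq = [1.09×10⁴ × 0.43 / (4 × 5.67×10⁻⁸)]^(1/4) = (2.07×10¹⁰)^(1/4) = 379 K.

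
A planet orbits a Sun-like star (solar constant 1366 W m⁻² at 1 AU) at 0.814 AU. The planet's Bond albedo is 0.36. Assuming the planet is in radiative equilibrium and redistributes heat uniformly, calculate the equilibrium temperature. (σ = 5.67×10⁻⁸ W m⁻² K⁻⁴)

T_eq ≈ 276 K

Flux at 0.814 AU: S = 1366/0.814² = 2060 W m⁻².
Energy balance: absorbed = emitted ⇒ πR²·S(1−A) = 4πR²·σT_eq⁴, so T_eq⁴ = S(1−A)/(4σ).
T_eq = [2060 × 0.64 / (4 × 5.67×10⁻⁸)]^(1/4) = (5.82×10⁹)^(1/4) = 276 K.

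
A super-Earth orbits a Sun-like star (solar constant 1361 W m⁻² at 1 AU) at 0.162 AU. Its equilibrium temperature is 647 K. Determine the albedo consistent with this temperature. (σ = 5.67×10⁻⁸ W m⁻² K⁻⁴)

Flux at 0.162 AU: S = 1361/0.162² = 5.19×10⁴ W m⁻².
From T_eq⁴ = S(1−A)/(4σ): 1−A = 4σT_eq⁴/S.
1−A = 4 × 5.67×10⁻⁸ × (647)⁴ / 5.19×10⁴ = 0.766.

A ≈ 0.23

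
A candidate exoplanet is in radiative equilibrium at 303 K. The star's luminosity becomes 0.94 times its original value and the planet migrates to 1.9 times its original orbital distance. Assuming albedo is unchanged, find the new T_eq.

T_eq ∝ L^(1/4) · d^(−1/2).
T′ = 303 × 0.94^(1/4) / 1.9^(1/2) = 216 K.

T_eq ≈ 216 K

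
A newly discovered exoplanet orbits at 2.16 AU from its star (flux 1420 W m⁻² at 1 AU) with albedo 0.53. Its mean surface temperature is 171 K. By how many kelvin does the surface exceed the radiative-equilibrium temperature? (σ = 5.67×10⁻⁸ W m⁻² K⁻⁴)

ΔT ≈ 12.5 K

S = 1420/2.16² = 304.4 W m⁻².
T_eq = [S(1−A)/(4σ)]^(1/4) = [304.4×0.47/(4×5.67×10⁻⁸)]^(1/4) = 158.5 K.
ΔT = T_surf − T_eq = 171 − 158.5.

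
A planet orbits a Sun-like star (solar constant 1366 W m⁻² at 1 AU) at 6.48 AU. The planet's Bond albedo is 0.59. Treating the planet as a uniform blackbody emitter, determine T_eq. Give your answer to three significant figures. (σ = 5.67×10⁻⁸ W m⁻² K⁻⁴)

Flux at 6.48 AU: S = 1366/6.48² = 32.5 W m⁻².
Energy balance: absorbed = emitted ⇒ πR²·S(1−A) = 4πR²·σT_eq⁴, so T_eq⁴ = S(1−A)/(4σ).
T_eq = [32.5 × 0.41 / (4 × 5.67×10⁻⁸)]^(1/4) = (5.88×10⁷)^(1/4) = 87.6 K.

T_eq ≈ 87.6 K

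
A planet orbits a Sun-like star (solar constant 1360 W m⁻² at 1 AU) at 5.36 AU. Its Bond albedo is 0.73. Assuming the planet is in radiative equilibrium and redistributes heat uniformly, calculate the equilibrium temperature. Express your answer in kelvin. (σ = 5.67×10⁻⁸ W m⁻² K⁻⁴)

T_eq ≈ 86.6 K

Flux at 5.36 AU: S = 1360/5.36² = 47.3 W m⁻².
Energy balance: absorbed = emitted ⇒ πR²·S(1−A) = 4πR²·σT_eq⁴, so T_eq⁴ = S(1−A)/(4σ).
T_eq = [47.3 × 0.27 / (4 × 5.67×10⁻⁸)]^(1/4) = (5.64×10⁷)^(1/4) = 86.6 K.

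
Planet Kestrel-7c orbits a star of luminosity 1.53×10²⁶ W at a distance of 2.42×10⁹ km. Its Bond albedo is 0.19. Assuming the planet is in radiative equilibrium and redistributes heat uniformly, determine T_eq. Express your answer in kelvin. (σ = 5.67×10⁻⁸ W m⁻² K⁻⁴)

d = 2.42×10⁹ km = 2.42×10¹² m.
Flux: S = L/(4πd²) = 1.53×10²⁶/(4π×(2.42×10¹²)²) = 2.08 W m⁻².
Energy balance: absorbed = emitted ⇒ πR²·S(1−A) = 4πR²·σT_eq⁴, so T_eq⁴ = S(1−A)/(4σ).
T_eq = [2.08 × 0.81 / (4 × 5.67×10⁻⁸)]^(1/4) = (7.42×10⁶)^(1/4) = 52.2 K.

T_eq ≈ 52.2 K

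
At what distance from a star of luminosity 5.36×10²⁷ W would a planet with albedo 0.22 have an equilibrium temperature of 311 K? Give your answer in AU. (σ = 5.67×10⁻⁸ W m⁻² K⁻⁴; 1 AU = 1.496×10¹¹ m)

From T_eq⁴ = L(1−A)/(16πσd²): d = √[L(1−A)/(16πσT_eq⁴)].
d = √[5.36×10²⁷ × 0.78 / (16π × 5.67×10⁻⁸ × (311)⁴)] = 3.96×10¹¹ m = 2.65 AU.

d ≈ 2.65 AU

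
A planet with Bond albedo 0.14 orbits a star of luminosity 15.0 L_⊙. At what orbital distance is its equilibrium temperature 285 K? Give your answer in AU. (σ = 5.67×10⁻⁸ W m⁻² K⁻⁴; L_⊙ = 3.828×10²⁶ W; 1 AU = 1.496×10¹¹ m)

L = 15.0 × 3.828×10²⁶ = 5.74×10²⁷ W.
From T_eq⁴ = L(1−A)/(16πσd²): d = √[L(1−A)/(16πσT_eq⁴)].
d = √[5.74×10²⁷ × 0.86 / (16π × 5.67×10⁻⁸ × (285)⁴)] = 5.12×10¹¹ m = 3.43 AU.

d ≈ 3.43 AU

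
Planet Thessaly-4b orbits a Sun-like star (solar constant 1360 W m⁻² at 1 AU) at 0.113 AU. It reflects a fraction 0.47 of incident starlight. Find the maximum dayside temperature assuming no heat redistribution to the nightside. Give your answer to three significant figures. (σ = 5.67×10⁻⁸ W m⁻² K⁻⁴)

T_ss ≈ 999 K

Flux at 0.113 AU: S = 1360/0.113² = 1.07×10⁵ W m⁻².
With no redistribution each surface element balances locally: S(1−A) = σT⁴.
T = [1.07×10⁵ × 0.53 / 5.67×10⁻⁸]^(1/4) = (9.96×10¹¹)^(1/4) = 999 K.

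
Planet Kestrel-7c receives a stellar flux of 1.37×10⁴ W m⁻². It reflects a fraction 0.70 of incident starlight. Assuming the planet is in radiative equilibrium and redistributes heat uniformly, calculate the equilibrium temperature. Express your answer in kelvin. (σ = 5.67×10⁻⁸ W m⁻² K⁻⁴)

T_eq ≈ 367 K

Energy balance: absorbed = emitted ⇒ πR²·S(1−A) = 4πR²·σT_eq⁴, so T_eq⁴ = S(1−A)/(4σ).
T_eq = [1.37×10⁴ × 0.30 / (4 × 5.67×10⁻⁸)]^(1/4) = (1.81×10¹⁰)^(1/4) = 367 K.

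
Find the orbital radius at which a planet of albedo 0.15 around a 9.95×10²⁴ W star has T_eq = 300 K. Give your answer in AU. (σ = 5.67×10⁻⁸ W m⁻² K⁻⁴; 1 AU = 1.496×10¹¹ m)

From T_eq⁴ = L(1−A)/(16πσd²): d = √[L(1−A)/(16πσT_eq⁴)].
d = √[9.95×10²⁴ × 0.85 / (16π × 5.67×10⁻⁸ × (300)⁴)] = 1.91×10¹⁰ m = 0.128 AU.

d ≈ 0.128 AU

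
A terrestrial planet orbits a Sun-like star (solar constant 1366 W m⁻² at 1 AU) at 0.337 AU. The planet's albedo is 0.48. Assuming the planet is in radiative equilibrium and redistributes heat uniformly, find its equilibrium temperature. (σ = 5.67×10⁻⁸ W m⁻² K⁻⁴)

T_eq ≈ 408 K

Flux at 0.337 AU: S = 1366/0.337² = 1.20×10⁴ W m⁻².
Energy balance: absorbed = emitted ⇒ πR²·S(1−A) = 4πR²·σT_eq⁴, so T_eq⁴ = S(1−A)/(4σ).
T_eq = [1.20×10⁴ × 0.52 / (4 × 5.67×10⁻⁸)]^(1/4) = (2.76×10¹⁰)^(1/4) = 408 K.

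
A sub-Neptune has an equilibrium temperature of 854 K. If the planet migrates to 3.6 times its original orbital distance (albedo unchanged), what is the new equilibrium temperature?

T_eq ≈ 450 K

T_eq ∝ L^(1/4) · d^(−1/2).
T′ = 854 / 3.6^(1/2) = 450 K.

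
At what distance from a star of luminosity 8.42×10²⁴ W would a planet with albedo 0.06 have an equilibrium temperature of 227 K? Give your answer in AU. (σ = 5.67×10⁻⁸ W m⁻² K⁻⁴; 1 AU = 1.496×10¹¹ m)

d ≈ 0.216 AU

From T_eq⁴ = L(1−A)/(16πσd²): d = √[L(1−A)/(16πσT_eq⁴)].
d = √[8.42×10²⁴ × 0.94 / (16π × 5.67×10⁻⁸ × (227)⁴)] = 3.23×10¹⁰ m = 0.216 AU.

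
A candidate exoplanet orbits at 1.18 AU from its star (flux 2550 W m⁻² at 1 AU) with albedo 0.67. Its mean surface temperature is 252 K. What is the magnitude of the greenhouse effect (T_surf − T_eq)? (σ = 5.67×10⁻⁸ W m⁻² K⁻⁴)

S = 2550/1.18² = 1831 W m⁻².
T_eq = [S(1−A)/(4σ)]^(1/4) = [1831×0.33/(4×5.67×10⁻⁸)]^(1/4) = 227.2 K.
ΔT = T_surf − T_eq = 252 − 227.2.

ΔT ≈ 24.8 K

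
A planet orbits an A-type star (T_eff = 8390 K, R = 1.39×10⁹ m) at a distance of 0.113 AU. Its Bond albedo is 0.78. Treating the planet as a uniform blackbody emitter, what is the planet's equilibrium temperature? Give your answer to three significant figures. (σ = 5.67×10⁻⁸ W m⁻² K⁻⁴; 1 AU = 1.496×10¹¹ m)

d = 0.113 AU = 1.69×10¹⁰ m.
L = 4πR_⋆²σT_⋆⁴ = 4π(1.39×10⁹)² × 5.67×10⁻⁸ × (8390)⁴ = 6.82×10²⁷ W.
S = L/(4πd²) = 1.90×10⁶ W m⁻².
Energy balance: absorbed = emitted ⇒ πR²·S(1−A) = 4πR²·σT_eq⁴, so T_eq⁴ = S(1−A)/(4σ).
T_eq = [1.90×10⁶ × 0.22 / (4 × 5.67×10⁻⁸)]^(1/4) = (1.84×10¹²)^(1/4) = 1170 K.

T_eq ≈ 1170 K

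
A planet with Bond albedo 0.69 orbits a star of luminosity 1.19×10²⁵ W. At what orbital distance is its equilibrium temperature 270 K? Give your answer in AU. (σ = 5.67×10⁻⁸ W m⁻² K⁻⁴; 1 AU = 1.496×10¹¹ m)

d ≈ 0.104 AU

From T_eq⁴ = L(1−A)/(16πσd²): d = √[L(1−A)/(16πσT_eq⁴)].
d = √[1.19×10²⁵ × 0.31 / (16π × 5.67×10⁻⁸ × (270)⁴)] = 1.56×10¹⁰ m = 0.104 AU.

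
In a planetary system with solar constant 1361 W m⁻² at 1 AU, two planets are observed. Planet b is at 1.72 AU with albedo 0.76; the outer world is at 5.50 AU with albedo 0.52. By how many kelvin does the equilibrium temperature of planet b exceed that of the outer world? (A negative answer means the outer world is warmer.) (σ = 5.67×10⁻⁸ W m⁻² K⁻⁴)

ΔT ≈ 49.8 K

T_eq = [S₀(1−A)/(4σd²)]^(1/4), so T ∝ (1−A)^(1/4) / √d.
T₁ = [1361×0.24/(4×5.67×10⁻⁸×1.72²)]^(1/4) = 148.54 K.
T₂ = [1361×0.48/(4×5.67×10⁻⁸×5.50²)]^(1/4) = 98.78 K.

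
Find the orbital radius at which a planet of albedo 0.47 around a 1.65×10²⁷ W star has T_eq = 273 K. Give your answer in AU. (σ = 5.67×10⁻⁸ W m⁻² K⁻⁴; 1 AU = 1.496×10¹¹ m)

From T_eq⁴ = L(1−A)/(16πσd²): d = √[L(1−A)/(16πσT_eq⁴)].
d = √[1.65×10²⁷ × 0.53 / (16π × 5.67×10⁻⁸ × (273)⁴)] = 2.35×10¹¹ m = 1.57 AU.

d ≈ 1.57 AU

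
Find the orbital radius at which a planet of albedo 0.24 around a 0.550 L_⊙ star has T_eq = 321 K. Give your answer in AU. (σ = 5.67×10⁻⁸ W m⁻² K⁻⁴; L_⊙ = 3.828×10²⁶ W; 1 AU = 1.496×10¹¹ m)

L = 0.550 × 3.828×10²⁶ = 2.11×10²⁶ W.
From T_eq⁴ = L(1−A)/(16πσd²): d = √[L(1−A)/(16πσT_eq⁴)].
d = √[2.11×10²⁶ × 0.76 / (16π × 5.67×10⁻⁸ × (321)⁴)] = 7.27×10¹⁰ m = 0.486 AU.

d ≈ 0.486 AU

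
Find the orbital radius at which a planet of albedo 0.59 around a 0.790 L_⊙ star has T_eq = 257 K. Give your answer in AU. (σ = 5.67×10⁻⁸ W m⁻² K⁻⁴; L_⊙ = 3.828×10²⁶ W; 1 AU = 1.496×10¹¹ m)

d ≈ 0.668 AU

L = 0.790 × 3.828×10²⁶ = 3.02×10²⁶ W.
From T_eq⁴ = L(1−A)/(16πσd²): d = √[L(1−A)/(16πσT_eq⁴)].
d = √[3.02×10²⁶ × 0.41 / (16π × 5.67×10⁻⁸ × (257)⁴)] = 9.99×10¹⁰ m = 0.668 AU.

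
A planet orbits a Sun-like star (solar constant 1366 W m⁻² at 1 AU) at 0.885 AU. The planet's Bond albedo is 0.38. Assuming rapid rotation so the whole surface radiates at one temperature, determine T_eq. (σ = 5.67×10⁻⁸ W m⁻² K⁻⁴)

Flux at 0.885 AU: S = 1366/0.885² = 1740 W m⁻².
Energy balance: absorbed = emitted ⇒ πR²·S(1−A) = 4πR²·σT_eq⁴, so T_eq⁴ = S(1−A)/(4σ).
T_eq = [1740 × 0.62 / (4 × 5.67×10⁻⁸)]^(1/4) = (4.77×10⁹)^(1/4) = 263 K.

T_eq ≈ 263 K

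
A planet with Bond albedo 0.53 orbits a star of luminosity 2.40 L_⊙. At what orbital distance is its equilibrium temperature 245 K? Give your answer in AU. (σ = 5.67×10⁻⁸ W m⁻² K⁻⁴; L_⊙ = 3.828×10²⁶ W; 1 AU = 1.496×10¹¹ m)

d ≈ 1.37 AU

L = 2.40 × 3.828×10²⁶ = 9.19×10²⁶ W.
From T_eq⁴ = L(1−A)/(16πσd²): d = √[L(1−A)/(16πσT_eq⁴)].
d = √[9.19×10²⁶ × 0.47 / (16π × 5.67×10⁻⁸ × (245)⁴)] = 2.05×10¹¹ m = 1.37 AU.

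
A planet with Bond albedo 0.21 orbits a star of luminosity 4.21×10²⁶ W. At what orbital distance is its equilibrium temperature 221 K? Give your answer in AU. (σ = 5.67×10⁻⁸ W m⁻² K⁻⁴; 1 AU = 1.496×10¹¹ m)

d ≈ 1.48 AU

From T_eq⁴ = L(1−A)/(16πσd²): d = √[L(1−A)/(16πσT_eq⁴)].
d = √[4.21×10²⁶ × 0.79 / (16π × 5.67×10⁻⁸ × (221)⁴)] = 2.21×10¹¹ m = 1.48 AU.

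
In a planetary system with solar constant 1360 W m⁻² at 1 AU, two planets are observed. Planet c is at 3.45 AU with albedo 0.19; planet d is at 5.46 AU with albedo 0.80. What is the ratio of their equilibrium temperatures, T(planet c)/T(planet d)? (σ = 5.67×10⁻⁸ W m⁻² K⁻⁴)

T₁/T₂ ≈ 1.785

T_eq = [S₀(1−A)/(4σd²)]^(1/4), so T ∝ (1−A)^(1/4) / √d.
T₁ = [1360×0.81/(4×5.67×10⁻⁸×3.45²)]^(1/4) = 142.13 K.
T₂ = [1360×0.20/(4×5.67×10⁻⁸×5.46²)]^(1/4) = 79.64 K.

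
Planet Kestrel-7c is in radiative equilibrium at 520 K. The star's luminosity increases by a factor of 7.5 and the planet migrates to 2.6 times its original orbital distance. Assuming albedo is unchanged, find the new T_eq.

T_eq ≈ 534 K

T_eq ∝ L^(1/4) · d^(−1/2).
T′ = 520 × 7.5^(1/4) / 2.6^(1/2) = 534 K.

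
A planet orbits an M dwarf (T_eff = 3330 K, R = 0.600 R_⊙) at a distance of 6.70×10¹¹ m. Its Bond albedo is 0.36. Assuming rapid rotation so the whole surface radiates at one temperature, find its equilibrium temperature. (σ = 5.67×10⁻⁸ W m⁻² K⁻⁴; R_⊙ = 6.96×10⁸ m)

R_⋆ = 0.600 × 6.96×10⁸ = 4.18×10⁸ m.
L = 4πR_⋆²σT_⋆⁴ = 4π(4.18×10⁸)² × 5.67×10⁻⁸ × (3330)⁴ = 1.53×10²⁵ W.
S = L/(4πd²) = 2.71 W m⁻².
Energy balance: absorbed = emitted ⇒ πR²·S(1−A) = 4πR²·σT_eq⁴, so T_eq⁴ = S(1−A)/(4σ).
T_eq = [2.71 × 0.64 / (4 × 5.67×10⁻⁸)]^(1/4) = (7.64×10⁶)^(1/4) = 52.6 K.

T_eq ≈ 52.6 K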